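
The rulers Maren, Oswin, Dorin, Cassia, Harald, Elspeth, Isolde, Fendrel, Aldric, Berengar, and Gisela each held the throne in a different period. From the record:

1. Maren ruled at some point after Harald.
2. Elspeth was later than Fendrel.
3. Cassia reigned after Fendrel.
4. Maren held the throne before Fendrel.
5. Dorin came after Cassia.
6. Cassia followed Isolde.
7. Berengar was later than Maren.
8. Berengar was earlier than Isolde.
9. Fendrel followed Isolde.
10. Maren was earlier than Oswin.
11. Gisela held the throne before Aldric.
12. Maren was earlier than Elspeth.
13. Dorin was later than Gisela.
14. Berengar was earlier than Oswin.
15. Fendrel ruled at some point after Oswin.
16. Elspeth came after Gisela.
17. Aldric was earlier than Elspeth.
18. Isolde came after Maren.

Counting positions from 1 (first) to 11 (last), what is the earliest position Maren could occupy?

2

Harald must come before Maren — 1 forced predecessor.
Nothing else is forced ahead of Maren, so their earliest slot is position 1 + 1 = 2.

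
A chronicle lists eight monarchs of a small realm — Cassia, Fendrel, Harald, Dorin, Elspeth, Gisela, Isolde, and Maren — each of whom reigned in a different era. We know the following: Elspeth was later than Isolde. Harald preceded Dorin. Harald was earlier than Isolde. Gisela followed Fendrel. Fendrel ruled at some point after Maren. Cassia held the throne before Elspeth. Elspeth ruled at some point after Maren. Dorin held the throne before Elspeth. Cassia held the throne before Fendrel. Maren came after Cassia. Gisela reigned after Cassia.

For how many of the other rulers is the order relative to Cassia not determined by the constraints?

3

Forced after Cassia: Elspeth, Fendrel, Gisela, and Maren.
That leaves Dorin, Harald, and Isolde with no forced order relative to Cassia — 3.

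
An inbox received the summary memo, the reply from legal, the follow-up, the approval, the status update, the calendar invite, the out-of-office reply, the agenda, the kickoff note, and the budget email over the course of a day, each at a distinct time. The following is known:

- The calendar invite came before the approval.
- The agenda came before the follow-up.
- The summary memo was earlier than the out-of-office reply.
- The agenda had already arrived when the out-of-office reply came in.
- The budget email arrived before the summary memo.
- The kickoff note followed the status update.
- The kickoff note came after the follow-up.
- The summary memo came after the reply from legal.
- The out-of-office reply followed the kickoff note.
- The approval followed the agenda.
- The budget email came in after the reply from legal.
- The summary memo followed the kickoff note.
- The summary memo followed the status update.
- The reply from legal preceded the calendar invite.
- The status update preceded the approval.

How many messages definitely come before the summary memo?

Directly stated before the summary memo: the budget email, the kickoff note, the reply from legal, and the status update.
The agenda reaches the summary memo via the agenda → the follow-up → the kickoff note → the summary memo.
The follow-up reaches the summary memo via the follow-up → the kickoff note → the summary memo.
No chain forces the approval (or any of the others) ahead of the summary memo.
That's the agenda, the budget email, the follow-up, the kickoff note, the reply from legal, and the status update — 6 in all.

6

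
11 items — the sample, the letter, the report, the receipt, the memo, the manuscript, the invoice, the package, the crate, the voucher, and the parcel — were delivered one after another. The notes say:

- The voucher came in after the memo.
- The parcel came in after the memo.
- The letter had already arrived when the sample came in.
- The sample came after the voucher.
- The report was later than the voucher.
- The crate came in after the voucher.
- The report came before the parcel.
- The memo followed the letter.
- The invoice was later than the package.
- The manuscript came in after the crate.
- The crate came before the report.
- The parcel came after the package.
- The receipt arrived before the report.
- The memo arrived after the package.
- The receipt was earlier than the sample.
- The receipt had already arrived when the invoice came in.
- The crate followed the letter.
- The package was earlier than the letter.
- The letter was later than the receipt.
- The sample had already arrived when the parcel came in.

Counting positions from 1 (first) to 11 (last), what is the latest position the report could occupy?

The report must come before the parcel — 1 item forced after it.
Everything else can be placed before the report in some valid order, so the report can sit as late as position 11 − 1 = 10.

10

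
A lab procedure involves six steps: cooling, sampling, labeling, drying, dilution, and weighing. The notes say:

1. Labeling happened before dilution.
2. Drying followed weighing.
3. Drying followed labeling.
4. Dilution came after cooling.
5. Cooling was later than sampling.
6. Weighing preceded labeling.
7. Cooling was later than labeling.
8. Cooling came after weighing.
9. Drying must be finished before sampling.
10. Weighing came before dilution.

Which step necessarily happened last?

dilution

Every other step has a chain of constraints placing it before dilution, so dilution is last.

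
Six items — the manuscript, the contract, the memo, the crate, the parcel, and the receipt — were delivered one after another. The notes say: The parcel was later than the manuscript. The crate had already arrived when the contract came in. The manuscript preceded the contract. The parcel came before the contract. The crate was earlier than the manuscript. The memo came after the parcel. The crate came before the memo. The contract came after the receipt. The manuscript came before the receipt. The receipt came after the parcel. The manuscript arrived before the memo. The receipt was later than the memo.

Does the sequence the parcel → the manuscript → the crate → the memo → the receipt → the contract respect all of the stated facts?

no

The constraints require the manuscript before the parcel, but in the proposed sequence the parcel appears ahead of the manuscript. That one violation is enough.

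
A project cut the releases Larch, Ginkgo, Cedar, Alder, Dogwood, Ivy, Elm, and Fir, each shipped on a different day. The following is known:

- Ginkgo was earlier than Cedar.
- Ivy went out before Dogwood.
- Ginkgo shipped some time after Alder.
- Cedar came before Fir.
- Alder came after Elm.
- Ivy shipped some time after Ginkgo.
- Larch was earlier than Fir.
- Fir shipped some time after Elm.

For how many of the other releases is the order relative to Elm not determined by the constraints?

Forced after Elm: Alder, Cedar, Dogwood, Fir, Ginkgo, and Ivy.
That leaves Larch with no forced order relative to Elm — 1.

1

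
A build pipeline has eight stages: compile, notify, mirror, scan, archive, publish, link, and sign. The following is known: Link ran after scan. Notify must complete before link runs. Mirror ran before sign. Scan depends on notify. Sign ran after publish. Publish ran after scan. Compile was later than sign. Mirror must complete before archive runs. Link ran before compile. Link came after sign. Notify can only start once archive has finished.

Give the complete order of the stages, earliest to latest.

mirror, archive, notify, scan, publish, sign, link, compile

The constraints fix every adjacent pair, so only one ordering works:
mirror → archive → notify → scan → publish → sign → link → compile.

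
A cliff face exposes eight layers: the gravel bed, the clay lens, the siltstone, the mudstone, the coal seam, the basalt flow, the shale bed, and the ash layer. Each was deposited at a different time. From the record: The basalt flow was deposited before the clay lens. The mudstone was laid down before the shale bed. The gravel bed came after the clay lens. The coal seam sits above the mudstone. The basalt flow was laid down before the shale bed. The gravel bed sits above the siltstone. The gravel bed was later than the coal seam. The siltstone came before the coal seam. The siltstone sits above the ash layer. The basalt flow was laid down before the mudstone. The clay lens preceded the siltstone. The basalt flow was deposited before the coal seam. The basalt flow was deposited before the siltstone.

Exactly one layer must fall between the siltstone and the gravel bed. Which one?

Tracing the constraints gives the siltstone → the coal seam → the gravel bed, so the coal seam sits after the siltstone and before the gravel bed.
No other layer is forced both after the siltstone and before the gravel bed.

the coal seam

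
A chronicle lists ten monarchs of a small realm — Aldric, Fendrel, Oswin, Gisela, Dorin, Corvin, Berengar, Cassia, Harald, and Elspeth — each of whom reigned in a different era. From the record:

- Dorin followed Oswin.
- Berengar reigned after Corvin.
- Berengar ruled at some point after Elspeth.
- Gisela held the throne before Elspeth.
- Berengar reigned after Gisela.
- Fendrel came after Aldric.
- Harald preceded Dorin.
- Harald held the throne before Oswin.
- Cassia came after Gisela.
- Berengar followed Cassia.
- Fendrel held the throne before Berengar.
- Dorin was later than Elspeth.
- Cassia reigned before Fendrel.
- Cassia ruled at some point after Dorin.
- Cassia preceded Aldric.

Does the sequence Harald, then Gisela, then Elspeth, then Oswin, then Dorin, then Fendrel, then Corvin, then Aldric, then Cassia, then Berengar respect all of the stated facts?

no

The constraints require Cassia before Fendrel, but in the proposed sequence Fendrel appears ahead of Cassia. That one violation is enough.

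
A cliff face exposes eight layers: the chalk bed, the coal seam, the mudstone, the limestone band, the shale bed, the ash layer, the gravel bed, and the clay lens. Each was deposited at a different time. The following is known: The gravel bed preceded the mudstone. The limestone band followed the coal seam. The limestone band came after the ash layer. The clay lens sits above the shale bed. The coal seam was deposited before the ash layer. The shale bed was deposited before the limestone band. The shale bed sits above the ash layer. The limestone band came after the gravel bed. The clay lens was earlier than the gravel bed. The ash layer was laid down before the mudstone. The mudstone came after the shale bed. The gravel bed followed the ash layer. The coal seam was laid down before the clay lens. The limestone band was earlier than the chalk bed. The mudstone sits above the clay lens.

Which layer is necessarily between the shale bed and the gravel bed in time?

the clay lens

Tracing the constraints gives the shale bed → the clay lens → the gravel bed, so the clay lens sits after the shale bed and before the gravel bed.
No other layer is forced both after the shale bed and before the gravel bed.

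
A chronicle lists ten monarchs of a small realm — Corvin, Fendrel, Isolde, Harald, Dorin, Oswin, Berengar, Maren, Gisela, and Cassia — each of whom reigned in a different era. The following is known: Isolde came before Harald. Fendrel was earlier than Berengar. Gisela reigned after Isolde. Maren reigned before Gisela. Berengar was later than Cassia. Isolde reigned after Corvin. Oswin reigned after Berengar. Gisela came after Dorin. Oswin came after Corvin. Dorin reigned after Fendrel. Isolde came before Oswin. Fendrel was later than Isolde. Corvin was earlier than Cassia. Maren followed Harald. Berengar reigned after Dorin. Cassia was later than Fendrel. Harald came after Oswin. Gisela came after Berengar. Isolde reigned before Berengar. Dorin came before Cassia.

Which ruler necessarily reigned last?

Gisela

Every other ruler has a chain of constraints placing them before Gisela, so Gisela is last.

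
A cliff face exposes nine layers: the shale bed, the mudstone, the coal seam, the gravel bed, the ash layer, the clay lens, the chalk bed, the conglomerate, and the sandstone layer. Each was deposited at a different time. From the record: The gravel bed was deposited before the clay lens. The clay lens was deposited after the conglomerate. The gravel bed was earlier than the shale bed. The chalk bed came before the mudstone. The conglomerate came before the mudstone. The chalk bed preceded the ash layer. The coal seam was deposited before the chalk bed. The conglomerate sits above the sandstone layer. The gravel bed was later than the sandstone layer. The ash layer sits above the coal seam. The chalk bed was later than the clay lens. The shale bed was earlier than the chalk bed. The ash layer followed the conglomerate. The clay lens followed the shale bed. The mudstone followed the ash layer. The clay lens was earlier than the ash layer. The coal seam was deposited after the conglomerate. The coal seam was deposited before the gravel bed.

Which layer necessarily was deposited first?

The sandstone layer has a chain of constraints placing it before every other layer, so the sandstone layer must be first.

the sandstone layer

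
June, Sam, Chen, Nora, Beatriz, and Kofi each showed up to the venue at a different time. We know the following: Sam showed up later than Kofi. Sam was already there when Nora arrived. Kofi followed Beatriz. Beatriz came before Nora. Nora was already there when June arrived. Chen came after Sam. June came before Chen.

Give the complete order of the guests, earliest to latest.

Beatriz, Kofi, Sam, Nora, June, Chen

The constraints fix every adjacent pair, so only one ordering works:
Beatriz → Kofi → Sam → Nora → June → Chen.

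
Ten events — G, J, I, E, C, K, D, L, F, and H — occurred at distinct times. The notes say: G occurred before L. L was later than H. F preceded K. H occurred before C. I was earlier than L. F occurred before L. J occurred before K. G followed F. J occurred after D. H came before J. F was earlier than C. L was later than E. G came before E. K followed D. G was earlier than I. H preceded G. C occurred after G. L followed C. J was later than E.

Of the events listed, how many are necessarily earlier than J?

5

Directly stated before J: D, E, and H.
F reaches J via F → G → E → J.
G reaches J via G → E → J.
That's D, E, F, G, and H — 5 in all.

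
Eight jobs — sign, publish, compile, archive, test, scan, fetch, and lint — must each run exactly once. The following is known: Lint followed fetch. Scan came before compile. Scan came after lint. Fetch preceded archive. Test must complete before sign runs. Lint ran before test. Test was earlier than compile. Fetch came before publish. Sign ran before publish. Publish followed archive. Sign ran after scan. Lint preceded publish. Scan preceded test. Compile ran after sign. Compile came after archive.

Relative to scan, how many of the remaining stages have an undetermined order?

Forced before scan: fetch and lint; forced after scan: compile, publish, sign, and test.
That leaves archive with no forced order relative to scan — 1.

1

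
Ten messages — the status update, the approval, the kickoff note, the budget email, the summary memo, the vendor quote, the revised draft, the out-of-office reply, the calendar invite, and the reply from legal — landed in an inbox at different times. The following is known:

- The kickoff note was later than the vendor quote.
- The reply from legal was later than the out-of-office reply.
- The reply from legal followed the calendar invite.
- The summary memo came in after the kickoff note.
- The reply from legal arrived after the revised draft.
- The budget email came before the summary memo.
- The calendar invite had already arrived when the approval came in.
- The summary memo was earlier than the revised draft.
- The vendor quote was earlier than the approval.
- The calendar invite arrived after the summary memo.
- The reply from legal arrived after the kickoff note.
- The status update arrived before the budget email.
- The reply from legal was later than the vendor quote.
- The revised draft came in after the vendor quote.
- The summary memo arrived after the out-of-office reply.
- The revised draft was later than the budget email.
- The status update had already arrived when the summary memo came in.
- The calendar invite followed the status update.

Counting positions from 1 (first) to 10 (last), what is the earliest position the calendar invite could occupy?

The budget email, the kickoff note, the out-of-office reply, the status update, the summary memo, and the vendor quote must all come before the calendar invite — 6 forced predecessors.
Nothing else is forced ahead of the calendar invite, so its earliest slot is position 6 + 1 = 7.

7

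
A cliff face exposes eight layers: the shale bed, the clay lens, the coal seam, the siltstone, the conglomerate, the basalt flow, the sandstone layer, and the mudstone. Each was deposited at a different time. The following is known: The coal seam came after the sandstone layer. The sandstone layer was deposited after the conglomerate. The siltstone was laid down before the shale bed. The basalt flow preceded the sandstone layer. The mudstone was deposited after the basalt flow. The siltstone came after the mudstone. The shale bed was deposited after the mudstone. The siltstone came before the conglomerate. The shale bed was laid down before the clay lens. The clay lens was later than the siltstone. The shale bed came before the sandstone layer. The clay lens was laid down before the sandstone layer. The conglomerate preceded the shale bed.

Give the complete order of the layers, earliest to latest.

The constraints fix every adjacent pair, so only one ordering works:
the basalt flow → the mudstone → the siltstone → the conglomerate → the shale bed → the clay lens → the sandstone layer → the coal seam.

the basalt flow, the mudstone, the siltstone, the conglomerate, the shale bed, the clay lens, the sandstone layer, the coal seam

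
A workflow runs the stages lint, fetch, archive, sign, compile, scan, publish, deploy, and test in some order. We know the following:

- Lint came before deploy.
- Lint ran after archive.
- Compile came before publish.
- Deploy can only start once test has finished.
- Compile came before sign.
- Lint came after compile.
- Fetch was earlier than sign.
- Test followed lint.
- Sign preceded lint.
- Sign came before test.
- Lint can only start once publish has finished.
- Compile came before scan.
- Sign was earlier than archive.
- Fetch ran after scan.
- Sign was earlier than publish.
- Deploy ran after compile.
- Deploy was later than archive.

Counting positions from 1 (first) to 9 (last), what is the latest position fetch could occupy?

Fetch must come before archive, deploy, lint, publish, sign, and test — 6 stages forced after it.
Everything else can be placed before fetch in some valid order, so fetch can sit as late as position 9 − 6 = 3.

3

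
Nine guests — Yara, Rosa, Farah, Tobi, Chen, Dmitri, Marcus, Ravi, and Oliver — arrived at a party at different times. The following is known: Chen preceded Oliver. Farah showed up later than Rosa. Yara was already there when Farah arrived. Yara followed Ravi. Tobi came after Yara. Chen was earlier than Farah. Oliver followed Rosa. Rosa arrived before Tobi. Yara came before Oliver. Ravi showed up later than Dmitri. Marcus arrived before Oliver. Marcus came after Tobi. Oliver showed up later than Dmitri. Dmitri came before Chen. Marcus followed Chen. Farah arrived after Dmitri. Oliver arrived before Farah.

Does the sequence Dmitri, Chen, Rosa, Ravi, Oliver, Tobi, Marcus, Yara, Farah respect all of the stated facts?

The constraints require Marcus before Oliver, but in the proposed sequence Oliver appears ahead of Marcus. That one violation is enough.

no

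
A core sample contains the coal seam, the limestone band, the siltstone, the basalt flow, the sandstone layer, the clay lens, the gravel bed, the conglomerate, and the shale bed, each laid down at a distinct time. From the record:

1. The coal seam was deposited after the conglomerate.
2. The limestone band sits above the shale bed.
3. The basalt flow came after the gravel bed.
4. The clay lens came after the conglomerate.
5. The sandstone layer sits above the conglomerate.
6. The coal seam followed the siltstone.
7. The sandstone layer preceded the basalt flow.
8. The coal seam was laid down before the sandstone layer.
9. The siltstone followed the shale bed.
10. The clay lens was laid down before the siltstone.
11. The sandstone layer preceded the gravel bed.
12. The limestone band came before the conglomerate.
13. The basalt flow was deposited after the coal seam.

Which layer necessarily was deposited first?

The shale bed has a chain of constraints placing it before every other layer, so the shale bed must be first.

the shale bed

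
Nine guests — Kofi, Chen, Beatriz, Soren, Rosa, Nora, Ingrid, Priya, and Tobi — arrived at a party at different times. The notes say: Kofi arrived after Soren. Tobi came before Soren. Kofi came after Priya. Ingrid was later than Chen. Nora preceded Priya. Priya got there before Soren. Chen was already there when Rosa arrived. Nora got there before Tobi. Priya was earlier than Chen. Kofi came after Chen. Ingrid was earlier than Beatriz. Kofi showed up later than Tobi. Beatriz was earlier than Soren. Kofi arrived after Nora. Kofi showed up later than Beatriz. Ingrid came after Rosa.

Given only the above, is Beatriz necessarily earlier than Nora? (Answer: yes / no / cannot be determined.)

Tracing the constraints gives Nora → Priya → Chen → Ingrid → Beatriz, so Nora must come before Beatriz.
That means Beatriz cannot be before Nora.

no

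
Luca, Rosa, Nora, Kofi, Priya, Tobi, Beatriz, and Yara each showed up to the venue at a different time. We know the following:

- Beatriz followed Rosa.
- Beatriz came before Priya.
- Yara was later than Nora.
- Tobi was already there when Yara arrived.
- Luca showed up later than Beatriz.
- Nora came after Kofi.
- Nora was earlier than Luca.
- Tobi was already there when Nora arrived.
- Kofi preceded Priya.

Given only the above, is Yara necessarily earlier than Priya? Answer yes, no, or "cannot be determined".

No chain of stated constraints runs from Yara to Priya, and none runs from Priya to Yara either.
So the relative order of Yara and Priya is not fixed by the given facts.

cannot be determined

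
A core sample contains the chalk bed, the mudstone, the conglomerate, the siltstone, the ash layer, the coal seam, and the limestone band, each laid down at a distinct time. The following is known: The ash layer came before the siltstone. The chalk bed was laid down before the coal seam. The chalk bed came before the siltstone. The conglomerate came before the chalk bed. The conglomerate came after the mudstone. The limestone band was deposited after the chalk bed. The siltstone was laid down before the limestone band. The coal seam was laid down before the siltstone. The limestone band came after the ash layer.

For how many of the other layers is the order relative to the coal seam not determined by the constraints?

1

Forced before the coal seam: the chalk bed, the conglomerate, and the mudstone; forced after the coal seam: the limestone band and the siltstone.
That leaves the ash layer with no forced order relative to the coal seam — 1.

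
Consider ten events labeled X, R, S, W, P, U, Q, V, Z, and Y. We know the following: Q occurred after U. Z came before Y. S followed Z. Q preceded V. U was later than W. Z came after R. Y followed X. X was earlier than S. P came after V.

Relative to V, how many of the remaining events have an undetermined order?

Forced before V: Q, U, and W; forced after V: P.
That leaves R, S, X, Y, and Z with no forced order relative to V — 5.

5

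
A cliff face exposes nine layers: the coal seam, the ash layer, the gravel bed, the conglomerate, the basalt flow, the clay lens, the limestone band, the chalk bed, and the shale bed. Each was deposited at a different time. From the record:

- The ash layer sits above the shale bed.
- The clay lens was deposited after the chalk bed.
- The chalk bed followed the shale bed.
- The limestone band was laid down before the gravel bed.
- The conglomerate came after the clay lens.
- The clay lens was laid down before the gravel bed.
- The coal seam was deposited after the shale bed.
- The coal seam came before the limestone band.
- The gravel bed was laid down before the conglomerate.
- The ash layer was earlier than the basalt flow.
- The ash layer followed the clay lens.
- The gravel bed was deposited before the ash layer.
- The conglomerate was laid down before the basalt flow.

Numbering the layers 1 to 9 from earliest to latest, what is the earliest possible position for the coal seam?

The shale bed must come before the coal seam — 1 forced predecessor.
Nothing else is forced ahead of the coal seam, so its earliest slot is position 1 + 1 = 2.

2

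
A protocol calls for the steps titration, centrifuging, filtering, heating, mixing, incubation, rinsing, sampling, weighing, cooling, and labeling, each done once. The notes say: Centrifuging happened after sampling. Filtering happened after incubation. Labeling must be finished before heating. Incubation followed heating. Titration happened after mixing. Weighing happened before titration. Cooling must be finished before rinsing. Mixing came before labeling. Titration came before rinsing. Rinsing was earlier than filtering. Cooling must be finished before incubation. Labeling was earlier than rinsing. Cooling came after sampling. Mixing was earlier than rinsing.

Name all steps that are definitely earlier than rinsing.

Directly stated before rinsing: cooling, labeling, mixing, and titration.
Sampling reaches rinsing via sampling → cooling → rinsing.
Weighing reaches rinsing via weighing → titration → rinsing.

cooling, labeling, mixing, sampling, titration, weighing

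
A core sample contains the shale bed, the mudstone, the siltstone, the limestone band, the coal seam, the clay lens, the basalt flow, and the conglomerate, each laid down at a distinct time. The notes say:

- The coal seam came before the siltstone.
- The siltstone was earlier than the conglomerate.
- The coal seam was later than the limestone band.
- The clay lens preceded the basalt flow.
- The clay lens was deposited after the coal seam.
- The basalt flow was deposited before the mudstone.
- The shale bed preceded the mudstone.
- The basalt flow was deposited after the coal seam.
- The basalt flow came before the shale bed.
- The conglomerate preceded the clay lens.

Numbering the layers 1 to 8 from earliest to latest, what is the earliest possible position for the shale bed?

7

The basalt flow, the clay lens, the coal seam, the conglomerate, the limestone band, and the siltstone must all come before the shale bed — 6 forced predecessors.
Nothing else is forced ahead of the shale bed, so its earliest slot is position 6 + 1 = 7.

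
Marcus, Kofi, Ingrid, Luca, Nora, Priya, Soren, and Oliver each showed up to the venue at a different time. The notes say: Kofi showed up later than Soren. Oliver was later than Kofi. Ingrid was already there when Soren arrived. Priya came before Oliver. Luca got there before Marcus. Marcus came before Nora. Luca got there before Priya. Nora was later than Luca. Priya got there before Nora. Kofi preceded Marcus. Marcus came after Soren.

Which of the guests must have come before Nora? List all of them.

Directly stated before Nora: Luca, Marcus, and Priya.
Ingrid reaches Nora via Ingrid → Soren → Marcus → Nora.
Kofi reaches Nora via Kofi → Marcus → Nora.
Soren reaches Nora via Soren → Marcus → Nora.
No chain forces Oliver ahead of Nora.

Ingrid, Kofi, Luca, Marcus, Priya, Soren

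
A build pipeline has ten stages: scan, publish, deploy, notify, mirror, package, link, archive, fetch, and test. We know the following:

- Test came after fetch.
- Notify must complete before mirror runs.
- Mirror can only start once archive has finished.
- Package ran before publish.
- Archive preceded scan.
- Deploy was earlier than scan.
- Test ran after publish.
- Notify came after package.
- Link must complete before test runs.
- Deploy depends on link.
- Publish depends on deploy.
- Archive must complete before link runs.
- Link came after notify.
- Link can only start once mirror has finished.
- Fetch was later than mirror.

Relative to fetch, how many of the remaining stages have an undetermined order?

Forced before fetch: archive, mirror, notify, and package; forced after fetch: test.
That leaves deploy, link, publish, and scan with no forced order relative to fetch — 4.

4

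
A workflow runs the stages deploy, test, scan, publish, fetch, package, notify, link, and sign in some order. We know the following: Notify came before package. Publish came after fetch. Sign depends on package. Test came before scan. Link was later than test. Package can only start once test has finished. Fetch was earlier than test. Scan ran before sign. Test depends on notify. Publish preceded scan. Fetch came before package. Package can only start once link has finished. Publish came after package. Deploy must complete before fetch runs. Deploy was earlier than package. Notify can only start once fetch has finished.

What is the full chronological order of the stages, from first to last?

The constraints fix every adjacent pair, so only one ordering works:
deploy → fetch → notify → test → link → package → publish → scan → sign.

deploy, fetch, notify, test, link, package, publish, scan, sign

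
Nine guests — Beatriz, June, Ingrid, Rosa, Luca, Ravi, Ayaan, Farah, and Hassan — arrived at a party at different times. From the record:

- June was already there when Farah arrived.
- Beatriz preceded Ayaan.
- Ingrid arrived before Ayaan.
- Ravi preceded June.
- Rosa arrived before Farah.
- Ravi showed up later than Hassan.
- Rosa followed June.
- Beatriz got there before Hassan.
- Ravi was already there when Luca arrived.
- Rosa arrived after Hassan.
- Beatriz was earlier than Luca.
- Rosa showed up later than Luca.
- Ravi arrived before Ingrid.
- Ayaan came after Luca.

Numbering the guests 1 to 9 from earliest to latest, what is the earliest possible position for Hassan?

2

Beatriz must come before Hassan — 1 forced predecessor.
Nothing else is forced ahead of Hassan, so their earliest slot is position 1 + 1 = 2.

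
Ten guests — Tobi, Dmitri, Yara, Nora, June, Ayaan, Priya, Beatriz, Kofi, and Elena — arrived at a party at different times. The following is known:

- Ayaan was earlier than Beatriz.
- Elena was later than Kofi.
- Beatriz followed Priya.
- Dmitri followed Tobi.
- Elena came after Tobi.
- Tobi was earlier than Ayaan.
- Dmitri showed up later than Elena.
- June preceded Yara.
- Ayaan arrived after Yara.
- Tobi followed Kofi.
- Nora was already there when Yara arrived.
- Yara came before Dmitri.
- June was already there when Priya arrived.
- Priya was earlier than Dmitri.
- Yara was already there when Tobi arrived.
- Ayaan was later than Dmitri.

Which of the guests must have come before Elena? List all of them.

June, Kofi, Nora, Tobi, Yara

Directly stated before Elena: Kofi and Tobi.
June reaches Elena via June → Yara → Tobi → Elena.
Nora reaches Elena via Nora → Yara → Tobi → Elena.
Yara reaches Elena via Yara → Tobi → Elena.
No chain forces Priya (or any of the others) ahead of Elena.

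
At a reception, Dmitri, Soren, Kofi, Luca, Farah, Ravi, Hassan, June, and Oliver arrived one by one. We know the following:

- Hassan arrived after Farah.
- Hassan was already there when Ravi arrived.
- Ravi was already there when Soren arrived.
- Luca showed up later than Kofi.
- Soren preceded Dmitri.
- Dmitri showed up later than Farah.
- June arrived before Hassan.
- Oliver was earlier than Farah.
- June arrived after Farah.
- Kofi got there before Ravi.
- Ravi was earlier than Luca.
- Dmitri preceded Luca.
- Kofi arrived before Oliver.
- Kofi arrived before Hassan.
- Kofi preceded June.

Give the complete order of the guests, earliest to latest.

The constraints fix every adjacent pair, so only one ordering works:
Kofi → Oliver → Farah → June → Hassan → Ravi → Soren → Dmitri → Luca.

Kofi, Oliver, Farah, June, Hassan, Ravi, Soren, Dmitri, Luca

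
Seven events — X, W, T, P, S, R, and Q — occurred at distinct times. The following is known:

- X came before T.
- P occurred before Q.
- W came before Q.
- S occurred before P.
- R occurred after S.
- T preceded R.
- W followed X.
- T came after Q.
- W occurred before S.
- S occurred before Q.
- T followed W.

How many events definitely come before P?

3

Directly stated before P: S.
W reaches P via W → S → P.
X reaches P via X → W → S → P.
No chain forces Q (or any of the others) ahead of P.
That's S, W, and X — 3 in all.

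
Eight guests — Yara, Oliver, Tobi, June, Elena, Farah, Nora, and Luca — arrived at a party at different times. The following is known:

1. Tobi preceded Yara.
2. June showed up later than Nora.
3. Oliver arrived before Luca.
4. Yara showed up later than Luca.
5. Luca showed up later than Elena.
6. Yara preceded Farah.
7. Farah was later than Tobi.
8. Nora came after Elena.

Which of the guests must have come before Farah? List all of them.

Directly stated before Farah: Tobi and Yara.
Elena reaches Farah via Elena → Luca → Yara → Farah.
Luca reaches Farah via Luca → Yara → Farah.
Oliver reaches Farah via Oliver → Luca → Yara → Farah.
No chain forces June (or any of the others) ahead of Farah.

Elena, Luca, Oliver, Tobi, Yara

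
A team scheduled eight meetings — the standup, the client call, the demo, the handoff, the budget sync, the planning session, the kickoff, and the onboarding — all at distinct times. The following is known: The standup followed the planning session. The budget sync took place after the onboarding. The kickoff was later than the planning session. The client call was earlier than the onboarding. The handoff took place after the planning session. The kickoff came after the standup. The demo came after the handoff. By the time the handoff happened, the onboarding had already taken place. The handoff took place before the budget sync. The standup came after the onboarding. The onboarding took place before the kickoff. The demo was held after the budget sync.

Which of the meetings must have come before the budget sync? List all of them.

the client call, the handoff, the onboarding, the planning session

Directly stated before the budget sync: the handoff and the onboarding.
The client call reaches the budget sync via the client call → the onboarding → the budget sync.
The planning session reaches the budget sync via the planning session → the handoff → the budget sync.
No chain forces the demo (or any of the others) ahead of the budget sync.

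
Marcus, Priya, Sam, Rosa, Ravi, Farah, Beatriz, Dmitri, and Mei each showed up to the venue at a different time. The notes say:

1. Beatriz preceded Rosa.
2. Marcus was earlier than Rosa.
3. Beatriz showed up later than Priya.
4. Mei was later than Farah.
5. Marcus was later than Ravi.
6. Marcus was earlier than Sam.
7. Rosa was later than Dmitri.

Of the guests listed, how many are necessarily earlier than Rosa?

5

Directly stated before Rosa: Beatriz, Dmitri, and Marcus.
Priya reaches Rosa via Priya → Beatriz → Rosa.
Ravi reaches Rosa via Ravi → Marcus → Rosa.
That's Beatriz, Dmitri, Marcus, Priya, and Ravi — 5 in all.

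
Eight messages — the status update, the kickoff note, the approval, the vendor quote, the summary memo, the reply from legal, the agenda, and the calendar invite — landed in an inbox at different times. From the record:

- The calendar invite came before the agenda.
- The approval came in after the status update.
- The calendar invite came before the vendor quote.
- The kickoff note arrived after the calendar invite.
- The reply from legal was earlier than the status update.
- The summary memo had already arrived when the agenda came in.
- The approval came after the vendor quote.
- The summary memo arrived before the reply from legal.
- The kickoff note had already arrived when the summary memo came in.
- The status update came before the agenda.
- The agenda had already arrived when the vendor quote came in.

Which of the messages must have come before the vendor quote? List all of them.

Directly stated before the vendor quote: the agenda and the calendar invite.
The kickoff note reaches the vendor quote via the kickoff note → the summary memo → the agenda → the vendor quote.
The reply from legal reaches the vendor quote via the reply from legal → the status update → the agenda → the vendor quote.
The status update reaches the vendor quote via the status update → the agenda → the vendor quote.
Likewise the summary memo reaches the vendor quote by chaining the stated constraints.
No chain forces the approval ahead of the vendor quote.

the agenda, the calendar invite, the kickoff note, the reply from legal, the status update, the summary memo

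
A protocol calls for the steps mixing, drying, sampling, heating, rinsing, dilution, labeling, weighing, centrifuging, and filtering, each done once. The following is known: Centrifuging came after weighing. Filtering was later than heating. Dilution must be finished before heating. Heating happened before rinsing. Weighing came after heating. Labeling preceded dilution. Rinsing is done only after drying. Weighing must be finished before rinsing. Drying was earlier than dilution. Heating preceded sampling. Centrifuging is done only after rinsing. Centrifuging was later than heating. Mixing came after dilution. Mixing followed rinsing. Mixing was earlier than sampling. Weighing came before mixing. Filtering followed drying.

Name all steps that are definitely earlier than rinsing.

dilution, drying, heating, labeling, weighing

Directly stated before rinsing: drying, heating, and weighing.
Dilution reaches rinsing via dilution → heating → rinsing.
Labeling reaches rinsing via labeling → dilution → heating → rinsing.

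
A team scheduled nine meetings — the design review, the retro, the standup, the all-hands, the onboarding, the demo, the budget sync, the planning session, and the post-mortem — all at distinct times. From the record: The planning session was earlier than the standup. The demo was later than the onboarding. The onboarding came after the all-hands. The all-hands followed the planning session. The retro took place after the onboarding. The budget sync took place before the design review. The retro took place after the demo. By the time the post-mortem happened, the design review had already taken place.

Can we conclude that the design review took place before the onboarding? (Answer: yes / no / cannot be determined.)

No chain of stated constraints runs from the design review to the onboarding, and none runs from the onboarding to the design review either.
So the relative order of the design review and the onboarding is not fixed by the given facts.

cannot be determined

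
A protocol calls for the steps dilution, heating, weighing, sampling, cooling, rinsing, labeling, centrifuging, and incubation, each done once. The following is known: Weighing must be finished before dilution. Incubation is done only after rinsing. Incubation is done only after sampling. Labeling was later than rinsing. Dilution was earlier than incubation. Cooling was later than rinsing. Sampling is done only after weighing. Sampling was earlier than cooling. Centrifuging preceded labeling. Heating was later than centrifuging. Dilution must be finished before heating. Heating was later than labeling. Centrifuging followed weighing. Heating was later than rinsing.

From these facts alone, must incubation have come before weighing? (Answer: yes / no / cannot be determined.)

no

Tracing the constraints gives weighing → sampling → incubation, so weighing must come before incubation.
That means incubation cannot be before weighing.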